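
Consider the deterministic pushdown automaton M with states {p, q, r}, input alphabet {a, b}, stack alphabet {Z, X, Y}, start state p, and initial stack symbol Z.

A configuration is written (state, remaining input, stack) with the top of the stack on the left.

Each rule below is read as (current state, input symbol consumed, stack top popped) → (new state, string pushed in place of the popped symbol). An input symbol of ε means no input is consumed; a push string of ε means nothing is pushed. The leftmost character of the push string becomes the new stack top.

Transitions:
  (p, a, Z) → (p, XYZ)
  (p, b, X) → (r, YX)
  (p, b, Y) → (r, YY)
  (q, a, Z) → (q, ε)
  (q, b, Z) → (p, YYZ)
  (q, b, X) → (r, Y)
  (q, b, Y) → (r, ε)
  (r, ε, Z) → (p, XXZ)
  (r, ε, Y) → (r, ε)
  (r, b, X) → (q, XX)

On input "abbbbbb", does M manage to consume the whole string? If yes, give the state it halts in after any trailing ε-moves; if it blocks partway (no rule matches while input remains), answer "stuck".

(p, abbbbbb, Z)
  read a, top Z: go to p, push XYZ → (p, bbbbbb, XYZ)
  read b, top X: go to r, push YX → (r, bbbbb, YXYZ)
  ε-move, top Y: go to r, push ε → (r, bbbbb, XYZ)
  read b, top X: go to q, push XX → (q, bbbb, XXYZ)
  read b, top X: go to r, push Y → (r, bbb, YXYZ)
  ε-move, top Y: go to r, push ε → (r, bbb, XYZ)
  read b, top X: go to q, push XX → (q, bb, XXYZ)
  read b, top X: go to r, push Y → (r, b, YXYZ)
  ε-move, top Y: go to r, push ε → (r, b, XYZ)
  read b, top X: go to q, push XX → (q, ε, XXYZ)
All input consumed; M is in state q.

q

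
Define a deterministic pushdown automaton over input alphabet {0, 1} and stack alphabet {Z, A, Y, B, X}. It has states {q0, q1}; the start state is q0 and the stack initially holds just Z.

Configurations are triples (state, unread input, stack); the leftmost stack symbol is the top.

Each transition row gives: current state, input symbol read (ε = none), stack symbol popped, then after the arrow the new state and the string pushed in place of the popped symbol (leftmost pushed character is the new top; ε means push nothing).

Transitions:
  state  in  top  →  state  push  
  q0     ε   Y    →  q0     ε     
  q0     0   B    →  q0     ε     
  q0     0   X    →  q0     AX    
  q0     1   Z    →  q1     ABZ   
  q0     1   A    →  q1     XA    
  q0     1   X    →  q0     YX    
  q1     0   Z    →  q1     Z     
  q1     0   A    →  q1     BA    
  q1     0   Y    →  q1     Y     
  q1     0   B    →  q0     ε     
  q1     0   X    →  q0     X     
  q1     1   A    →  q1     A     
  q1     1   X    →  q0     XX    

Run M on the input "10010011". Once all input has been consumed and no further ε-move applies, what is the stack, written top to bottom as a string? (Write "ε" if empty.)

(q0, 10010011, Z)
  read 1, top Z: go to q1, push ABZ → (q1, 0010011, ABZ)
  read 0, top A: go to q1, push BA → (q1, 010011, BABZ)
  read 0, top B: go to q0, push ε → (q0, 10011, ABZ)
  read 1, top A: go to q1, push XA → (q1, 0011, XABZ)
  read 0, top X: go to q0, push X → (q0, 011, XABZ)
  read 0, top X: go to q0, push AX → (q0, 11, AXABZ)
  read 1, top A: go to q1, push XA → (q1, 1, XAXABZ)
  read 1, top X: go to q0, push XX → (q0, ε, XXAXABZ)
All input consumed in state q0 with stack XXAXABZ.

XXAXABZ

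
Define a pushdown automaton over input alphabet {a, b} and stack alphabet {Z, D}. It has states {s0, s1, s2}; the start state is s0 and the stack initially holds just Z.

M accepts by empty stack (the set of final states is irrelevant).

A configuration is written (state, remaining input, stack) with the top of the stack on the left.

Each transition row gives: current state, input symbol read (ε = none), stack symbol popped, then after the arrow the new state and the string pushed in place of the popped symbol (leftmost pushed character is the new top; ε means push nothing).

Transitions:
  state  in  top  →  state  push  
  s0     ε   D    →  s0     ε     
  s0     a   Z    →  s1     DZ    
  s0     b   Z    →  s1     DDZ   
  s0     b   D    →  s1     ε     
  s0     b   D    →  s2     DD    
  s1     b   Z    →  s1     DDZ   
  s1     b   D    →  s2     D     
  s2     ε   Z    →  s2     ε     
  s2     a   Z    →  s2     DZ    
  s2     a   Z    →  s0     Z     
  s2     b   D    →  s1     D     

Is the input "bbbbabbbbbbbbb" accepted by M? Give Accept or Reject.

Reject

No computation consumes all input and empties the stack.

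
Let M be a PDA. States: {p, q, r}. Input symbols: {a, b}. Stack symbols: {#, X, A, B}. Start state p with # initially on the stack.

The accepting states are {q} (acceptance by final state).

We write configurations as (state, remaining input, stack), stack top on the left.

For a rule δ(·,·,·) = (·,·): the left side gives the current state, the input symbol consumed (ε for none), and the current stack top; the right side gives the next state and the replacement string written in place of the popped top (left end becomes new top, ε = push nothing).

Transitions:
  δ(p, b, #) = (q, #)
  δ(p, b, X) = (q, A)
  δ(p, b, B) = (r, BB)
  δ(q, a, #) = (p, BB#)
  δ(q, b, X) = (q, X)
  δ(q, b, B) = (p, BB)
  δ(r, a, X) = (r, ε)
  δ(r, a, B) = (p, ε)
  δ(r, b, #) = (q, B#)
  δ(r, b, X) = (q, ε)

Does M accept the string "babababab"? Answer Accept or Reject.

No computation consumes all input and reaches a final state.

Reject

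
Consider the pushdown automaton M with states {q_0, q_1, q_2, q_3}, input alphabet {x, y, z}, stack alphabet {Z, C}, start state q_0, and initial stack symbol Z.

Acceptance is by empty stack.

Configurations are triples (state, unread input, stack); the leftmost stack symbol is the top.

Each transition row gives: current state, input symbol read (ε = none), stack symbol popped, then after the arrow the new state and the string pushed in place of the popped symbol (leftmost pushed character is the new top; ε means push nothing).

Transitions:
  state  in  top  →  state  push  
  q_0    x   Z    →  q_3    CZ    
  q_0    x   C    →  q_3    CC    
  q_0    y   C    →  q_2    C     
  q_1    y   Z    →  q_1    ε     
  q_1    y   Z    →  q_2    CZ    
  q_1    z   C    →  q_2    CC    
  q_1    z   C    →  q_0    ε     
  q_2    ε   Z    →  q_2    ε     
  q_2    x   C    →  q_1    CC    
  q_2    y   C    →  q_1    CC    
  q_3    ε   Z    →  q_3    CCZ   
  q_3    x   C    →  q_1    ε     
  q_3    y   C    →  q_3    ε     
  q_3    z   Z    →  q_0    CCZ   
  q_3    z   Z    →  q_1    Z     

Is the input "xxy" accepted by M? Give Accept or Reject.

Accept

One accepting computation: (q_0, xxy, Z) ⊢ (q_3, xy, CZ) ⊢ (q_1, y, Z) ⊢ (q_1, ε, ε)
All input consumed and the stack is empty.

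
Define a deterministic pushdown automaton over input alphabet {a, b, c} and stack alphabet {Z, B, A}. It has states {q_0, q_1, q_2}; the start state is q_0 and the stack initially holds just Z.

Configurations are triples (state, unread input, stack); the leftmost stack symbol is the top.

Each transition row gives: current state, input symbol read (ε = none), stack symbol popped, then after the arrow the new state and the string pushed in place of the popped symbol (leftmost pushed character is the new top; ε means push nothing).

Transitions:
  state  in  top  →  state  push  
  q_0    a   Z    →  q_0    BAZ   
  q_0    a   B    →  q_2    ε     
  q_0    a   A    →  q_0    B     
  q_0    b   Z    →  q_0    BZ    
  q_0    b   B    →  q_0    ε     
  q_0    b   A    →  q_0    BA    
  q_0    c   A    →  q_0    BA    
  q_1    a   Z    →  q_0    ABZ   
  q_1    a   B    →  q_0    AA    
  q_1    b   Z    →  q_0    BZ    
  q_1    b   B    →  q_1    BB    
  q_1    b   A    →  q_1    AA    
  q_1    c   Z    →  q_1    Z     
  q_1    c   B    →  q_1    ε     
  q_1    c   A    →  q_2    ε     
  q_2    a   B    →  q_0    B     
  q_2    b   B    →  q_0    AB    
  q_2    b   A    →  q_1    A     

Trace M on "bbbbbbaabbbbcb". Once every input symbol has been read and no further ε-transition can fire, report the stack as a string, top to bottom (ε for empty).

AAAZ

(q_0, bbbbbbaabbbbcb, Z)
  read b, top Z: go to q_0, push BZ → (q_0, bbbbbaabbbbcb, BZ)
  read b, top B: go to q_0, push ε → (q_0, bbbbaabbbbcb, Z)
  read b, top Z: go to q_0, push BZ → (q_0, bbbaabbbbcb, BZ)
  read b, top B: go to q_0, push ε → (q_0, bbaabbbbcb, Z)
  read b, top Z: go to q_0, push BZ → (q_0, baabbbbcb, BZ)
  read b, top B: go to q_0, push ε → (q_0, aabbbbcb, Z)
  read a, top Z: go to q_0, push BAZ → (q_0, abbbbcb, BAZ)
  read a, top B: go to q_2, push ε → (q_2, bbbbcb, AZ)
  read b, top A: go to q_1, push A → (q_1, bbbcb, AZ)
  read b, top A: go to q_1, push AA → (q_1, bbcb, AAZ)
  read b, top A: go to q_1, push AA → (q_1, bcb, AAAZ)
  read b, top A: go to q_1, push AA → (q_1, cb, AAAAZ)
  read c, top A: go to q_2, push ε → (q_2, b, AAAZ)
  read b, top A: go to q_1, push A → (q_1, ε, AAAZ)
All input consumed in state q_1 with stack AAAZ.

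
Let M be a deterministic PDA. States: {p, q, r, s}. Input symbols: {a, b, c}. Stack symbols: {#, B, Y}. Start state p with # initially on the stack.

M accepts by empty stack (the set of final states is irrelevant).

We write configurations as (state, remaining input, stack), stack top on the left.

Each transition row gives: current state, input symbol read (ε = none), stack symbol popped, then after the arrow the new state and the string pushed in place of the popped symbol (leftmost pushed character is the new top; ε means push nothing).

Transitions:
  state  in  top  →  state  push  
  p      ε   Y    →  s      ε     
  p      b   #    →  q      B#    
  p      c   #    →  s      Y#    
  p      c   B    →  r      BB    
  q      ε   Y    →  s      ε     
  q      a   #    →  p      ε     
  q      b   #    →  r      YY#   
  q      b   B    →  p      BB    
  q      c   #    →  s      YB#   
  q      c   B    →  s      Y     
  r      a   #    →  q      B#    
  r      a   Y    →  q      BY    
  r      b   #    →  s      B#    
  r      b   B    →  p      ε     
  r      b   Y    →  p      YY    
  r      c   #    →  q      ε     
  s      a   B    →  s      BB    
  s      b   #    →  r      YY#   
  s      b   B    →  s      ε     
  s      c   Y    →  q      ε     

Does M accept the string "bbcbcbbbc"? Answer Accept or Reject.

(p, bbcbcbbbc, #) ⊢ (q, bcbcbbbc, B#) ⊢ (p, cbcbbbc, BB#) ⊢ (r, bcbbbc, BBB#) ⊢ (p, cbbbc, BB#) ⊢ (r, bbbc, BBB#) ⊢ (p, bbc, BB#)
No transition applies at (p, bbc, BB#); input not fully consumed.

Reject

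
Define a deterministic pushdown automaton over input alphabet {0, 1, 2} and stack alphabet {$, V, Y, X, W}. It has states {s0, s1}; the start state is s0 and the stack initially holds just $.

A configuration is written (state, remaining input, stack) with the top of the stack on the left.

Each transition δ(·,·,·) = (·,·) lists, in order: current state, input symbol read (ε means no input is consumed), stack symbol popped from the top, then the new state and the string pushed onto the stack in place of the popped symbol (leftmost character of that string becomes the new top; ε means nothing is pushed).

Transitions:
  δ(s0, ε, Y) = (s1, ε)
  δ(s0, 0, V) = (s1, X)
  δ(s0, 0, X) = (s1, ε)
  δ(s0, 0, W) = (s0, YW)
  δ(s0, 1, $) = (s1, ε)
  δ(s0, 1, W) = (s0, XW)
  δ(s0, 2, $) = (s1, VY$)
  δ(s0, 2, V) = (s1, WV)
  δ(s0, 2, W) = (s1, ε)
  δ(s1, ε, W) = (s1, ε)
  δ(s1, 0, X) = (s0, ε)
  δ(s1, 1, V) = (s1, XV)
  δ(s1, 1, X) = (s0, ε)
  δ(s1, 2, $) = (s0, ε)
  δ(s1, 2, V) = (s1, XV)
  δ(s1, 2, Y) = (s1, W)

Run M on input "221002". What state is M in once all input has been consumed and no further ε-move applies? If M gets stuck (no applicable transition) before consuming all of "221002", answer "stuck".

s0

(s0, 221002, $)
  read 2, top $: go to s1, push VY$ → (s1, 21002, VY$)
  read 2, top V: go to s1, push XV → (s1, 1002, XVY$)
  read 1, top X: go to s0, push ε → (s0, 002, VY$)
  read 0, top V: go to s1, push X → (s1, 02, XY$)
  read 0, top X: go to s0, push ε → (s0, 2, Y$)
  ε-move, top Y: go to s1, push ε → (s1, 2, $)
  read 2, top $: go to s0, push ε → (s0, ε, ε)
All input consumed; M is in state s0.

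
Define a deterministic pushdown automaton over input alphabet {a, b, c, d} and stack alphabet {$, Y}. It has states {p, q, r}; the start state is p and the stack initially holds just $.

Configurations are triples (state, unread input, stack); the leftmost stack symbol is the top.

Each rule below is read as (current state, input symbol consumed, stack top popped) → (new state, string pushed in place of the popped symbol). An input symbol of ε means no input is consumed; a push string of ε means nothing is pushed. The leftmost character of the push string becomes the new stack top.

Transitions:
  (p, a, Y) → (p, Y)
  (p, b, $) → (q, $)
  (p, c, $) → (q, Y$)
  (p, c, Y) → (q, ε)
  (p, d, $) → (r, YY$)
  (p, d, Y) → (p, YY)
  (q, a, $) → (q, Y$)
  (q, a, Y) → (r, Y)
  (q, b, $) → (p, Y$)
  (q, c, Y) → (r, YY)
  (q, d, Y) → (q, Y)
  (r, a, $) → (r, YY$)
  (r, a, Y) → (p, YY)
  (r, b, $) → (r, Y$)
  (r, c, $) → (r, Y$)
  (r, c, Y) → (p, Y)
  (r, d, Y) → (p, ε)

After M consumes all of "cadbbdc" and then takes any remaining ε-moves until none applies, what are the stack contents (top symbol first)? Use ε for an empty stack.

(p, cadbbdc, $)
  read c, top $: go to q, push Y$ → (q, adbbdc, Y$)
  read a, top Y: go to r, push Y → (r, dbbdc, Y$)
  read d, top Y: go to p, push ε → (p, bbdc, $)
  read b, top $: go to q, push $ → (q, bdc, $)
  read b, top $: go to p, push Y$ → (p, dc, Y$)
  read d, top Y: go to p, push YY → (p, c, YY$)
  read c, top Y: go to q, push ε → (q, ε, Y$)
All input consumed in state q with stack Y$.

Y$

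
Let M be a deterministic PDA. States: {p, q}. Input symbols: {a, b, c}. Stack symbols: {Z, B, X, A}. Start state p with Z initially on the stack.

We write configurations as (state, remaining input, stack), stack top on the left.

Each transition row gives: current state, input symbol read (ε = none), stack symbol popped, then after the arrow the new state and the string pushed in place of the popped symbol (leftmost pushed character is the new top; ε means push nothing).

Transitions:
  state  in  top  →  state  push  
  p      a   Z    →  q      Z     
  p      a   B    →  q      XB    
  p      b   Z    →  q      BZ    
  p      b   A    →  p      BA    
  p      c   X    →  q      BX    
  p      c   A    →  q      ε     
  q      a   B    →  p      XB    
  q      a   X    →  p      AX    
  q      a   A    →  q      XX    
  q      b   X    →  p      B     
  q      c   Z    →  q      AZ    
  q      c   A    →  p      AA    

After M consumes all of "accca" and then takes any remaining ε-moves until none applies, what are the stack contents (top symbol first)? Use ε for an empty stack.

(p, accca, Z)
  read a, top Z: go to q, push Z → (q, ccca, Z)
  read c, top Z: go to q, push AZ → (q, cca, AZ)
  read c, top A: go to p, push AA → (p, ca, AAZ)
  read c, top A: go to q, push ε → (q, a, AZ)
  read a, top A: go to q, push XX → (q, ε, XXZ)
All input consumed in state q with stack XXZ.

XXZ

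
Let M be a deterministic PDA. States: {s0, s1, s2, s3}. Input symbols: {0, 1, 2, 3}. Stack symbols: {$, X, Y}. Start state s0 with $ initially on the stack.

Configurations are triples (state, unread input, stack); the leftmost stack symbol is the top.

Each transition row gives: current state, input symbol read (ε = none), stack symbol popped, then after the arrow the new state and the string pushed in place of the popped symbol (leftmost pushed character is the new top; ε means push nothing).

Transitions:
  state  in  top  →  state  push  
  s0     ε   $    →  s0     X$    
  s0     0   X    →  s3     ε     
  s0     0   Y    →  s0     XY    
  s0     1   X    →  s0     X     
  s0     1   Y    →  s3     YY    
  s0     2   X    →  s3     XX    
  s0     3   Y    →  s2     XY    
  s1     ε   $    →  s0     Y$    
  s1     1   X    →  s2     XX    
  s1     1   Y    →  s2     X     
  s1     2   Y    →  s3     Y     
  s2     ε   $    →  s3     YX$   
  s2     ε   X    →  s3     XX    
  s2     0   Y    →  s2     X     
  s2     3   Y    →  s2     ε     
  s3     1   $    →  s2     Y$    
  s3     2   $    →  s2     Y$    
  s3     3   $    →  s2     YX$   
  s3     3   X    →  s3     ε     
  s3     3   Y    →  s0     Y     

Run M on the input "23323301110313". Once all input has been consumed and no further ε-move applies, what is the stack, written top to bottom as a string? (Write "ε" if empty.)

YYX$

(s0, 23323301110313, $) ⊢ (s0, 23323301110313, X$) ⊢ (s3, 3323301110313, XX$) ⊢ (s3, 323301110313, X$) ⊢ (s3, 23301110313, $) ⊢ (s2, 3301110313, Y$) ⊢ (s2, 301110313, $) ⊢ (s3, 301110313, YX$) ⊢ (s0, 01110313, YX$) ⊢ (s0, 1110313, XYX$) ⊢ (s0, 110313, XYX$) ⊢ (s0, 10313, XYX$) ⊢ (s0, 0313, XYX$) ⊢ (s3, 313, YX$) ⊢ (s0, 13, YX$) ⊢ (s3, 3, YYX$) ⊢ (s0, ε, YYX$)
All input consumed in state s0 with stack YYX$.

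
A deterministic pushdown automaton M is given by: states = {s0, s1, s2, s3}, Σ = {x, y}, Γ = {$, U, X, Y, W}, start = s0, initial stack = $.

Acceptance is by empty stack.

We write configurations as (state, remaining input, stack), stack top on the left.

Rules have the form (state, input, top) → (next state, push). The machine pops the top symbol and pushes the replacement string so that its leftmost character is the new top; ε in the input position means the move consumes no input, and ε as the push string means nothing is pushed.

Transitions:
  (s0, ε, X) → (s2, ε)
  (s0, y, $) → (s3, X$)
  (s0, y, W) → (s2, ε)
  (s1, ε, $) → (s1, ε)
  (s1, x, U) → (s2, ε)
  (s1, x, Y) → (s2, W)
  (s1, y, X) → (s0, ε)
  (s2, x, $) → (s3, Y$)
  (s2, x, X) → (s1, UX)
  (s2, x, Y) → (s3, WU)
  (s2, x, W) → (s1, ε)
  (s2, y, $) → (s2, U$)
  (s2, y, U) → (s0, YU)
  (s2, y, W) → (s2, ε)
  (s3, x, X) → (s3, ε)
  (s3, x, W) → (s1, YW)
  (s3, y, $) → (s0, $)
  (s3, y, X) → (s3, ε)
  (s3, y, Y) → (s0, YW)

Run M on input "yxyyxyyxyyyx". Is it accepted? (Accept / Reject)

Reject

(s0, yxyyxyyxyyyx, $) ⊢ (s3, xyyxyyxyyyx, X$) ⊢ (s3, yyxyyxyyyx, $) ⊢ (s0, yxyyxyyyx, $) ⊢ (s3, xyyxyyyx, X$) ⊢ (s3, yyxyyyx, $) ⊢ (s0, yxyyyx, $) ⊢ (s3, xyyyx, X$) ⊢ (s3, yyyx, $) ⊢ (s0, yyx, $) ⊢ (s3, yx, X$) ⊢ (s3, x, $)
No transition applies at (s3, x, $); input not fully consumed.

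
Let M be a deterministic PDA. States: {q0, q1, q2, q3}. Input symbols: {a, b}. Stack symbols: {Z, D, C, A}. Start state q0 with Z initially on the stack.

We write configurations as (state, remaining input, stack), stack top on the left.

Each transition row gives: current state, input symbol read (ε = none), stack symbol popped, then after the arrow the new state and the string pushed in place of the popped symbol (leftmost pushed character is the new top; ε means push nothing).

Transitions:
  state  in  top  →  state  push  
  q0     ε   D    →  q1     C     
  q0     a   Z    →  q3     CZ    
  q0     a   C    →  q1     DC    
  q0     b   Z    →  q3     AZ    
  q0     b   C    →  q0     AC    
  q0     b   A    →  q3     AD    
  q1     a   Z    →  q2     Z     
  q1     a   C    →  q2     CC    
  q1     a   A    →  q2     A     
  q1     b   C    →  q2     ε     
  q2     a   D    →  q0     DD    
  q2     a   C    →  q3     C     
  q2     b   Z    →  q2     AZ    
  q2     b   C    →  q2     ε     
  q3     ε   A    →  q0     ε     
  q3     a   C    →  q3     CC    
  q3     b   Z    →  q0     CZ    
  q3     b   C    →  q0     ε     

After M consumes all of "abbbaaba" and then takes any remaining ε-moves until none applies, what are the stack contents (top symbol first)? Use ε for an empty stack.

(q0, abbbaaba, Z)
  read a, top Z: go to q3, push CZ → (q3, bbbaaba, CZ)
  read b, top C: go to q0, push ε → (q0, bbaaba, Z)
  read b, top Z: go to q3, push AZ → (q3, baaba, AZ)
  ε-move, top A: go to q0, push ε → (q0, baaba, Z)
  read b, top Z: go to q3, push AZ → (q3, aaba, AZ)
  ε-move, top A: go to q0, push ε → (q0, aaba, Z)
  read a, top Z: go to q3, push CZ → (q3, aba, CZ)
  read a, top C: go to q3, push CC → (q3, ba, CCZ)
  read b, top C: go to q0, push ε → (q0, a, CZ)
  read a, top C: go to q1, push DC → (q1, ε, DCZ)
All input consumed in state q1 with stack DCZ.

DCZ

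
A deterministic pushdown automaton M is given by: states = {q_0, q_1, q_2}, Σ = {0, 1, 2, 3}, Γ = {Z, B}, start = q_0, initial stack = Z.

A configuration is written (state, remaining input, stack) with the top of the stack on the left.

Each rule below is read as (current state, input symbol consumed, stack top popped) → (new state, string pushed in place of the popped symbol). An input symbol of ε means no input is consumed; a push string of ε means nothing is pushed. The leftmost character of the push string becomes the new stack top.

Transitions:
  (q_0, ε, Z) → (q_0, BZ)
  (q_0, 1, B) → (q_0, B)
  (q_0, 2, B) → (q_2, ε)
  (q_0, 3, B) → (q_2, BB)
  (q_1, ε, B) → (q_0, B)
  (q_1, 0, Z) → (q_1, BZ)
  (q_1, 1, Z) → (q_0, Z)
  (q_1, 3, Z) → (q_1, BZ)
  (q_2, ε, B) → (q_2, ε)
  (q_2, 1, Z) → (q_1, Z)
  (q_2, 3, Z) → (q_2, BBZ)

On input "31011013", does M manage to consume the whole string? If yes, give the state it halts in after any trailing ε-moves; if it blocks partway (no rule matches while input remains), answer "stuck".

(q_0, 31011013, Z)
  ε-move, top Z: go to q_0, push BZ → (q_0, 31011013, BZ)
  read 3, top B: go to q_2, push BB → (q_2, 1011013, BBZ)
  ε-move, top B: go to q_2, push ε → (q_2, 1011013, BZ)
  ε-move, top B: go to q_2, push ε → (q_2, 1011013, Z)
  read 1, top Z: go to q_1, push Z → (q_1, 011013, Z)
  read 0, top Z: go to q_1, push BZ → (q_1, 11013, BZ)
  ε-move, top B: go to q_0, push B → (q_0, 11013, BZ)
  read 1, top B: go to q_0, push B → (q_0, 1013, BZ)
  read 1, top B: go to q_0, push B → (q_0, 013, BZ)
No transition for (q_0, 0, top B); M blocks with input 013 remaining.

stuck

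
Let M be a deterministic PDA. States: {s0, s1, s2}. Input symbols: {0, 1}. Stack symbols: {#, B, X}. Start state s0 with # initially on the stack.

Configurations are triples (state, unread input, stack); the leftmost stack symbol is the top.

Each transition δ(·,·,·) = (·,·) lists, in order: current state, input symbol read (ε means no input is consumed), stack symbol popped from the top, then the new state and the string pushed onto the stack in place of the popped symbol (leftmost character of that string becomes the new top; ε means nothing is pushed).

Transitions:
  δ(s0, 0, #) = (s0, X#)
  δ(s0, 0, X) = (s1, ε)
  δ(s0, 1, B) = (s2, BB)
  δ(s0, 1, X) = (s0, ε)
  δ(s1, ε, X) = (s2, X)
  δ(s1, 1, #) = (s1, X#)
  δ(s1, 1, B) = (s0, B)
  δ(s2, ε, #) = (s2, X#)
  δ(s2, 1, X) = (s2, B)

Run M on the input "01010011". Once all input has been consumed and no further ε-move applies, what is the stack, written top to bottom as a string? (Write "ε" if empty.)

(s0, 01010011, #) ⊢ (s0, 1010011, X#) ⊢ (s0, 010011, #) ⊢ (s0, 10011, X#) ⊢ (s0, 0011, #) ⊢ (s0, 011, X#) ⊢ (s1, 11, #) ⊢ (s1, 1, X#) ⊢ (s2, 1, X#) ⊢ (s2, ε, B#)
All input consumed in state s2 with stack B#.

B#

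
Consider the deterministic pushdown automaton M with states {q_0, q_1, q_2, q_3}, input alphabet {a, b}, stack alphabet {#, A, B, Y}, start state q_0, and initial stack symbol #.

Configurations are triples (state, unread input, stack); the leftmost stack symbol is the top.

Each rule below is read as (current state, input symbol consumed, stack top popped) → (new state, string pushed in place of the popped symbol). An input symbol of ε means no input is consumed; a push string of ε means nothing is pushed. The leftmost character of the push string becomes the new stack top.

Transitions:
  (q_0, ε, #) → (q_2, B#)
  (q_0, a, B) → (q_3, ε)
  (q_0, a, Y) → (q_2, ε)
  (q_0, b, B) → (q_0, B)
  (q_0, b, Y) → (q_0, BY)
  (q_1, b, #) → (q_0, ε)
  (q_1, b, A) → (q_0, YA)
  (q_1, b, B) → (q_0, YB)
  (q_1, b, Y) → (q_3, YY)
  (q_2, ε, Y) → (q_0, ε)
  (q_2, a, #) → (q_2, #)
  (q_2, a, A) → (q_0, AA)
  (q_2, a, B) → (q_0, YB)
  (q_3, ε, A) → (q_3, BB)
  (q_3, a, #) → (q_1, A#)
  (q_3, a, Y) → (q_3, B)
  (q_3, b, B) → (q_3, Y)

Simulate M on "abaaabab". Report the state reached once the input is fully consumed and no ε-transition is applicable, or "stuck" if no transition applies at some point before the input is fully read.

(q_0, abaaabab, #)
  ε-move, top #: go to q_2, push B# → (q_2, abaaabab, B#)
  read a, top B: go to q_0, push YB → (q_0, baaabab, YB#)
  read b, top Y: go to q_0, push BY → (q_0, aaabab, BYB#)
  read a, top B: go to q_3, push ε → (q_3, aabab, YB#)
  read a, top Y: go to q_3, push B → (q_3, abab, BB#)
No transition for (q_3, a, top B); M blocks with input abab remaining.

stuck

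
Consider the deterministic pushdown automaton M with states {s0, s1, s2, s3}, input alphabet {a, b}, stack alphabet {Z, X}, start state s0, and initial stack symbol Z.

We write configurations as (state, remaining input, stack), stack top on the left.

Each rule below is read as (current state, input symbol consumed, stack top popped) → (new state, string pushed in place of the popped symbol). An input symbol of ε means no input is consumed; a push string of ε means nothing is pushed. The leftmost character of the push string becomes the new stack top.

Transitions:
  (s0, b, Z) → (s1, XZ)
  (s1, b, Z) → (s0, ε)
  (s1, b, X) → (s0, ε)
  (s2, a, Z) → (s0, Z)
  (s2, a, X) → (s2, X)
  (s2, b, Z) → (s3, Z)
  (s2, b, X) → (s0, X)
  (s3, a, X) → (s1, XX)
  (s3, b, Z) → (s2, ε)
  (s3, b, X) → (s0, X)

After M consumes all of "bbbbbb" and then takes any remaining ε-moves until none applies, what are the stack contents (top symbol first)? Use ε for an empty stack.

Z

(s0, bbbbbb, Z) ⊢ (s1, bbbbb, XZ) ⊢ (s0, bbbb, Z) ⊢ (s1, bbb, XZ) ⊢ (s0, bb, Z) ⊢ (s1, b, XZ) ⊢ (s0, ε, Z)
All input consumed in state s0 with stack Z.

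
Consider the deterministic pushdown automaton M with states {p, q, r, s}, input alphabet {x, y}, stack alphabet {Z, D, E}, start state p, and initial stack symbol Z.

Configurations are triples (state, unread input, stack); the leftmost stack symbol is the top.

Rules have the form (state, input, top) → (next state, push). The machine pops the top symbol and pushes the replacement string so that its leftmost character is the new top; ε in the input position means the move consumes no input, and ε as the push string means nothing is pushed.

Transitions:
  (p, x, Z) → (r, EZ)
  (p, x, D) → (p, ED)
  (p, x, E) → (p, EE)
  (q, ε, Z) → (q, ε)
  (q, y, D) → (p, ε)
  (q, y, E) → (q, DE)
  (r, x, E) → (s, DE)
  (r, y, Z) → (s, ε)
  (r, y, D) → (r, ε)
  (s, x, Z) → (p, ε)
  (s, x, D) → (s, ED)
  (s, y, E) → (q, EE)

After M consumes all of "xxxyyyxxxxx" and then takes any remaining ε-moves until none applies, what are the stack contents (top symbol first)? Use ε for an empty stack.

EEEEEEEDEZ

(p, xxxyyyxxxxx, Z)
  read x, top Z: go to r, push EZ → (r, xxyyyxxxxx, EZ)
  read x, top E: go to s, push DE → (s, xyyyxxxxx, DEZ)
  read x, top D: go to s, push ED → (s, yyyxxxxx, EDEZ)
  read y, top E: go to q, push EE → (q, yyxxxxx, EEDEZ)
  read y, top E: go to q, push DE → (q, yxxxxx, DEEDEZ)
  read y, top D: go to p, push ε → (p, xxxxx, EEDEZ)
  read x, top E: go to p, push EE → (p, xxxx, EEEDEZ)
  read x, top E: go to p, push EE → (p, xxx, EEEEDEZ)
  read x, top E: go to p, push EE → (p, xx, EEEEEDEZ)
  read x, top E: go to p, push EE → (p, x, EEEEEEDEZ)
  read x, top E: go to p, push EE → (p, ε, EEEEEEEDEZ)
All input consumed in state p with stack EEEEEEEDEZ.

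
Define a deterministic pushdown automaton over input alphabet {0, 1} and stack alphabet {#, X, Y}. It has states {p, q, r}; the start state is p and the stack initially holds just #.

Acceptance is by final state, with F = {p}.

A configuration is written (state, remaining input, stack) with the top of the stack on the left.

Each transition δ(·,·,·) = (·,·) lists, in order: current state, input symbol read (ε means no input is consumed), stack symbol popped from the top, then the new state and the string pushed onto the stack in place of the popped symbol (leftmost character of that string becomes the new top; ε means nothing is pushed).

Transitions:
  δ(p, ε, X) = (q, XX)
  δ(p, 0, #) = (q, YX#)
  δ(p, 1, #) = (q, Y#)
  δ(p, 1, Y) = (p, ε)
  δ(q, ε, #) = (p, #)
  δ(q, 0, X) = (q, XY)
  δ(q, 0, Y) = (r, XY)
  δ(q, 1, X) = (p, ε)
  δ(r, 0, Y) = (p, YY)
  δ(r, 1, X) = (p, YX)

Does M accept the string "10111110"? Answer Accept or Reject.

(p, 10111110, #)
  read 1, top #: go to q, push Y# → (q, 0111110, Y#)
  read 0, top Y: go to r, push XY → (r, 111110, XY#)
  read 1, top X: go to p, push YX → (p, 11110, YXY#)
  read 1, top Y: go to p, push ε → (p, 1110, XY#)
  ε-move, top X: go to q, push XX → (q, 1110, XXY#)
  read 1, top X: go to p, push ε → (p, 110, XY#)
  ε-move, top X: go to q, push XX → (q, 110, XXY#)
  read 1, top X: go to p, push ε → (p, 10, XY#)
  ε-move, top X: go to q, push XX → (q, 10, XXY#)
  read 1, top X: go to p, push ε → (p, 0, XY#)
  ε-move, top X: go to q, push XX → (q, 0, XXY#)
  read 0, top X: go to q, push XY → (q, ε, XYXY#)
All input consumed; state q ∉ F and no further ε-move applies.

Reject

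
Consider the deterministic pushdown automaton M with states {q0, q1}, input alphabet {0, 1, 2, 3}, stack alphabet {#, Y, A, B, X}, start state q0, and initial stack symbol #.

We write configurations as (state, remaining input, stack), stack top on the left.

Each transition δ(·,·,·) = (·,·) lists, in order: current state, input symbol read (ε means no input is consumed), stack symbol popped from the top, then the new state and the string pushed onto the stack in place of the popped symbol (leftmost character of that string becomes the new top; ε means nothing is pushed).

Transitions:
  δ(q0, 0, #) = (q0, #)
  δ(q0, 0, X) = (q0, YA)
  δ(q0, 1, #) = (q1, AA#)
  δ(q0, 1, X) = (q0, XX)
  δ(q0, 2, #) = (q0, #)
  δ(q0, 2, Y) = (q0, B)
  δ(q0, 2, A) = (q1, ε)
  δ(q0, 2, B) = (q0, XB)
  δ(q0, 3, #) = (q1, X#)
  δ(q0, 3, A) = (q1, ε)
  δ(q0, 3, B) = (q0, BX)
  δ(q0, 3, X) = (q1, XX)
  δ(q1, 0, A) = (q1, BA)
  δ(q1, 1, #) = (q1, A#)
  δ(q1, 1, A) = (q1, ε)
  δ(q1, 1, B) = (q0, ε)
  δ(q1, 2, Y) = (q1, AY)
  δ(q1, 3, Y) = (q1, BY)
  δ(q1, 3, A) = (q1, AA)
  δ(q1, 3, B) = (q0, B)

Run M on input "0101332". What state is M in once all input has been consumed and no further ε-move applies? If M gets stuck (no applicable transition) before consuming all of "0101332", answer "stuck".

(q0, 0101332, #) ⊢ (q0, 101332, #) ⊢ (q1, 01332, AA#) ⊢ (q1, 1332, BAA#) ⊢ (q0, 332, AA#) ⊢ (q1, 32, A#) ⊢ (q1, 2, AA#)
No transition for (q1, 2, top A); M blocks with input 2 remaining.

stuck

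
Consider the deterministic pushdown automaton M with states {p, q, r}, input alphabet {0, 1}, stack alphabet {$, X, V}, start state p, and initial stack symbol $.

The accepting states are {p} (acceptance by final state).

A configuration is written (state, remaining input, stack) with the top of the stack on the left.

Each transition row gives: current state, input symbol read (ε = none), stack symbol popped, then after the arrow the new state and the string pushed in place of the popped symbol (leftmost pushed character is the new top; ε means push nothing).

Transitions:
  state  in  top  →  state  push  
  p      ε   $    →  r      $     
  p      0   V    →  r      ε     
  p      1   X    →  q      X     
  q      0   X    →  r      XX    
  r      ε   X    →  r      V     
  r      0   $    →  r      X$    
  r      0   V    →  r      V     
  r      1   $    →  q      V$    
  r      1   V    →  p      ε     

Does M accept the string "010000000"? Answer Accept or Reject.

Reject

(p, 010000000, $)
  ε-move, top $: go to r, push $ → (r, 010000000, $)
  read 0, top $: go to r, push X$ → (r, 10000000, X$)
  ε-move, top X: go to r, push V → (r, 10000000, V$)
  read 1, top V: go to p, push ε → (p, 0000000, $)
  ε-move, top $: go to r, push $ → (r, 0000000, $)
  read 0, top $: go to r, push X$ → (r, 000000, X$)
  ε-move, top X: go to r, push V → (r, 000000, V$)
  read 0, top V: go to r, push V → (r, 00000, V$)
  read 0, top V: go to r, push V → (r, 0000, V$)
  read 0, top V: go to r, push V → (r, 000, V$)
  read 0, top V: go to r, push V → (r, 00, V$)
  read 0, top V: go to r, push V → (r, 0, V$)
  read 0, top V: go to r, push V → (r, ε, V$)
All input consumed; state r ∉ F and no further ε-move applies.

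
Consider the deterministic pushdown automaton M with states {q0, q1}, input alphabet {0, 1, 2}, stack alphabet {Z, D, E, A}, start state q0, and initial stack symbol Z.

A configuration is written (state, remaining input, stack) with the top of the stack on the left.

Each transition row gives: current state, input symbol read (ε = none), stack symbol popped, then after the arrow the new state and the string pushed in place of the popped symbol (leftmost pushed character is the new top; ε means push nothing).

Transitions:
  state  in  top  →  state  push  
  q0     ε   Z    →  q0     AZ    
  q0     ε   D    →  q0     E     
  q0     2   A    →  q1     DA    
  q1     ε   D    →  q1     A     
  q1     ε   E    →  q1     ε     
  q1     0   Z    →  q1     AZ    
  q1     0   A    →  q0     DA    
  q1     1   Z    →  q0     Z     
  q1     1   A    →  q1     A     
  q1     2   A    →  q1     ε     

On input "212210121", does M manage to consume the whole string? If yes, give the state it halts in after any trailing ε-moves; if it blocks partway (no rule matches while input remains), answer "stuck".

(q0, 212210121, Z)
  ε-move, top Z: go to q0, push AZ → (q0, 212210121, AZ)
  read 2, top A: go to q1, push DA → (q1, 12210121, DAZ)
  ε-move, top D: go to q1, push A → (q1, 12210121, AAZ)
  read 1, top A: go to q1, push A → (q1, 2210121, AAZ)
  read 2, top A: go to q1, push ε → (q1, 210121, AZ)
  read 2, top A: go to q1, push ε → (q1, 10121, Z)
  read 1, top Z: go to q0, push Z → (q0, 0121, Z)
  ε-move, top Z: go to q0, push AZ → (q0, 0121, AZ)
No transition for (q0, 0, top A); M blocks with input 0121 remaining.

stuck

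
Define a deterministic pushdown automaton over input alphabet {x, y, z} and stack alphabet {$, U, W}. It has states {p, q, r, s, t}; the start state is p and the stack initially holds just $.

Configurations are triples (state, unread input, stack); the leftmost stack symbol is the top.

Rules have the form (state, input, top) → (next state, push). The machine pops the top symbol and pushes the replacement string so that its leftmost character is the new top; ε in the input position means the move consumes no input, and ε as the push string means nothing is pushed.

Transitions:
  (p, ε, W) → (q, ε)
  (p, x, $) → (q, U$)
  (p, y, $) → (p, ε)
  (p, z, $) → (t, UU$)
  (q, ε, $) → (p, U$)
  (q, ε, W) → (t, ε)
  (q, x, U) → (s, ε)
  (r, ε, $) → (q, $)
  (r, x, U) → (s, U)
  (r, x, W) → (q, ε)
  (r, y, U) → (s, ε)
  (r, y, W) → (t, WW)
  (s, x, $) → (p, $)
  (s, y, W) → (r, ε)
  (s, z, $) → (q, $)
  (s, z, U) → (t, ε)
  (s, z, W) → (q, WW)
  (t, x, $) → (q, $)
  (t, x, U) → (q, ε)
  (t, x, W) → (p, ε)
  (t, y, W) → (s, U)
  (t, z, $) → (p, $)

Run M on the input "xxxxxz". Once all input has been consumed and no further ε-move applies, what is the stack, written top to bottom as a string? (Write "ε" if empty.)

U$

(p, xxxxxz, $)
  read x, top $: go to q, push U$ → (q, xxxxz, U$)
  read x, top U: go to s, push ε → (s, xxxz, $)
  read x, top $: go to p, push $ → (p, xxz, $)
  read x, top $: go to q, push U$ → (q, xz, U$)
  read x, top U: go to s, push ε → (s, z, $)
  read z, top $: go to q, push $ → (q, ε, $)
  ε-move, top $: go to p, push U$ → (p, ε, U$)
All input consumed in state p with stack U$.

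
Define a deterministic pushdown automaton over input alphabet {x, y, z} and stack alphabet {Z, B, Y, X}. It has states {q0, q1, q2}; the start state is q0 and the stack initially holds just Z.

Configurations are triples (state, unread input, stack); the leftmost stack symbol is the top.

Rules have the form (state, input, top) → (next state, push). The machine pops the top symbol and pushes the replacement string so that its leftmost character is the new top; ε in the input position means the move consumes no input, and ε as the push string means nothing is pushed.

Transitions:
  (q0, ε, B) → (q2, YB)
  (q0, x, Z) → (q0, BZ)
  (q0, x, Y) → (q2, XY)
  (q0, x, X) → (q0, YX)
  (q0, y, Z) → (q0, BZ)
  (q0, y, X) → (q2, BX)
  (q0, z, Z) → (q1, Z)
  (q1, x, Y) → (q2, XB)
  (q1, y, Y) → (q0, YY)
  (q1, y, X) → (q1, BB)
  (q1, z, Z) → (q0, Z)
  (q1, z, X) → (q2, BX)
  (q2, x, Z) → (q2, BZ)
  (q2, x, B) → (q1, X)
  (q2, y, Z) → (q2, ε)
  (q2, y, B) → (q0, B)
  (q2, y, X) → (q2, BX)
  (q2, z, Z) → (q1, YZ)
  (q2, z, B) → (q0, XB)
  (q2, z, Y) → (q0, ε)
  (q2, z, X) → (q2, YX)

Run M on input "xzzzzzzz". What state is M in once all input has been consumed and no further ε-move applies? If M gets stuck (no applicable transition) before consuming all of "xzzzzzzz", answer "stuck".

(q0, xzzzzzzz, Z)
  read x, top Z: go to q0, push BZ → (q0, zzzzzzz, BZ)
  ε-move, top B: go to q2, push YB → (q2, zzzzzzz, YBZ)
  read z, top Y: go to q0, push ε → (q0, zzzzzz, BZ)
  ε-move, top B: go to q2, push YB → (q2, zzzzzz, YBZ)
  read z, top Y: go to q0, push ε → (q0, zzzzz, BZ)
  ε-move, top B: go to q2, push YB → (q2, zzzzz, YBZ)
  read z, top Y: go to q0, push ε → (q0, zzzz, BZ)
  ε-move, top B: go to q2, push YB → (q2, zzzz, YBZ)
  read z, top Y: go to q0, push ε → (q0, zzz, BZ)
  ε-move, top B: go to q2, push YB → (q2, zzz, YBZ)
  read z, top Y: go to q0, push ε → (q0, zz, BZ)
  ε-move, top B: go to q2, push YB → (q2, zz, YBZ)
  read z, top Y: go to q0, push ε → (q0, z, BZ)
  ε-move, top B: go to q2, push YB → (q2, z, YBZ)
  read z, top Y: go to q0, push ε → (q0, ε, BZ)
  ε-move, top B: go to q2, push YB → (q2, ε, YBZ)
All input consumed; M is in state q2.

q2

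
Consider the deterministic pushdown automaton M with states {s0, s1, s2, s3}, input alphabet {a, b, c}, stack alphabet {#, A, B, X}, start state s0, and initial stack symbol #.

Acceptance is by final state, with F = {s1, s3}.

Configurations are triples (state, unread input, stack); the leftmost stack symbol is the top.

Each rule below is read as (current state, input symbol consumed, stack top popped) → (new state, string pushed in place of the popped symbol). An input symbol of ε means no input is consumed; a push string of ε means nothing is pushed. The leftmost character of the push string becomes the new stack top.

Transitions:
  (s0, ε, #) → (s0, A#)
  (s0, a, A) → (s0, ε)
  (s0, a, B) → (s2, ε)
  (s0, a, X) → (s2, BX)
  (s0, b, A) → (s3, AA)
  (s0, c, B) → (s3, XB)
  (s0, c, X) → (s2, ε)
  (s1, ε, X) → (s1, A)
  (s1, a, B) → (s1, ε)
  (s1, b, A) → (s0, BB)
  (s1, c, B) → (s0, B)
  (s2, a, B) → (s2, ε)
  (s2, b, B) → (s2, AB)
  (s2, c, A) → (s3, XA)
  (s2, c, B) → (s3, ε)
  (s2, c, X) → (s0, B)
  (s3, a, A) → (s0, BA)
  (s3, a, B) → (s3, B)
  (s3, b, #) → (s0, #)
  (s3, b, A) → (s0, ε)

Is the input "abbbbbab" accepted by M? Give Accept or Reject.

(s0, abbbbbab, #)
  ε-move, top #: go to s0, push A# → (s0, abbbbbab, A#)
  read a, top A: go to s0, push ε → (s0, bbbbbab, #)
  ε-move, top #: go to s0, push A# → (s0, bbbbbab, A#)
  read b, top A: go to s3, push AA → (s3, bbbbab, AA#)
  read b, top A: go to s0, push ε → (s0, bbbab, A#)
  read b, top A: go to s3, push AA → (s3, bbab, AA#)
  read b, top A: go to s0, push ε → (s0, bab, A#)
  read b, top A: go to s3, push AA → (s3, ab, AA#)
  read a, top A: go to s0, push BA → (s0, b, BAA#)
No transition applies at (s0, b, BAA#); input not fully consumed.

Reject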